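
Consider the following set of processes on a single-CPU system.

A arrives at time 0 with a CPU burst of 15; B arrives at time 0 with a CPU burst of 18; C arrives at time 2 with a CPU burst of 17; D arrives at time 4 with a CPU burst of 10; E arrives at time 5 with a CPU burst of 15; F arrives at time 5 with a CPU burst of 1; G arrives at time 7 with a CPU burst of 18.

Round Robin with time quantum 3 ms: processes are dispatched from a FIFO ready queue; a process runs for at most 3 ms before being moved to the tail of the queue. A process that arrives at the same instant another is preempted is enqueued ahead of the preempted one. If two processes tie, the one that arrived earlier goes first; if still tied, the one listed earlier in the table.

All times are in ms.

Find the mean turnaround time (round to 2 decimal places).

Schedule: | A 0-3 | B 3-6 | C 6-9 | A 9-12 | D 12-15 | E 15-18 | F 18-19 | B 19-22 | G 22-25 | C 25-28 | A 28-31 | D 31-34 | E 34-37 | B 37-40 | G 40-43 | C 43-46 | A 46-49 | D 49-52 | E 52-55 | B 55-58 | G 58-61 | C 61-64 | A 64-67 | D 67-68 | E 68-71 | B 71-74 | G 74-77 | C 77-80 | E 80-83 | B 83-86 | G 86-89 | C 89-91 | G 91-94 |
Completion: A=67  B=86  C=91  D=68  E=83  F=19  G=94
Turnaround times: A=67, B=86, C=89, D=64, E=78, F=14, G=87
Average turnaround = (67+86+89+64+78+14+87) / 7 = 485/7 = 69.29

69.29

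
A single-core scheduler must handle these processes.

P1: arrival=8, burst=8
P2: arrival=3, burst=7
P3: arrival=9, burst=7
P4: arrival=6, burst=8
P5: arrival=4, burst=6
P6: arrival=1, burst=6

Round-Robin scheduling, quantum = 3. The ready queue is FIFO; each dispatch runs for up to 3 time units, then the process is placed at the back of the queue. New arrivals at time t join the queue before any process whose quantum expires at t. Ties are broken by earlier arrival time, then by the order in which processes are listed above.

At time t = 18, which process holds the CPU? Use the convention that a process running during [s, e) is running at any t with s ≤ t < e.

Gantt: | idle 0-1 | P6 1-4 | P2 4-7 | P5 7-10 | P6 10-13 | P4 13-16 | P2 16-19 | P1 19-22 | P3 22-25 | P5 25-28 | P4 28-31 | P2 31-32 | P1 32-35 | P3 35-38 | P4 38-40 | P1 40-42 | P3 42-43 |
Completion: P1=42  P2=32  P3=43  P4=40  P5=28  P6=13
Turnaround (C−A): P1=34  P2=29  P3=34  P4=34  P5=24  P6=12

P2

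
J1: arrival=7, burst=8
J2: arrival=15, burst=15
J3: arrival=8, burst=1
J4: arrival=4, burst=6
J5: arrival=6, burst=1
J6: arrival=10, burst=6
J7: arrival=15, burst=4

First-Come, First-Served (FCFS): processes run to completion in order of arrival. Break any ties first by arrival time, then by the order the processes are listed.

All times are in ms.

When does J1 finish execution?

Gantt: | idle 0-4 | J4 4-10 | J5 10-11 | J1 11-19 | J3 19-20 | J6 20-26 | J2 26-41 | J7 41-45 |
Completion: J1=19  J2=41  J3=20  J4=10  J5=11  J6=26  J7=45
Turnaround (C−A): J1=12  J2=26  J3=12  J4=6  J5=5  J6=16  J7=30

19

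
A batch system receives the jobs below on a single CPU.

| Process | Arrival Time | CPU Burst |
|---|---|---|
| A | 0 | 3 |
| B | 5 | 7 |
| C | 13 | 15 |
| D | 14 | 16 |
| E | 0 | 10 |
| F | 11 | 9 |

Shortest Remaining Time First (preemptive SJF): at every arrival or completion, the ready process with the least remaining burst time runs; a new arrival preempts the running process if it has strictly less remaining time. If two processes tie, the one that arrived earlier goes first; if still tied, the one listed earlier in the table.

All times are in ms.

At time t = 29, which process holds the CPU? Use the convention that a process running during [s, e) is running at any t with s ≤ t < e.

Timeline: | A 0-3 | E 3-5 | B 5-12 | E 12-20 | F 20-29 | C 29-44 | D 44-60 |
Completion: A=3  B=12  C=44  D=60  E=20  F=29
Turnaround (C−A): A=3  B=7  C=31  D=46  E=20  F=18

C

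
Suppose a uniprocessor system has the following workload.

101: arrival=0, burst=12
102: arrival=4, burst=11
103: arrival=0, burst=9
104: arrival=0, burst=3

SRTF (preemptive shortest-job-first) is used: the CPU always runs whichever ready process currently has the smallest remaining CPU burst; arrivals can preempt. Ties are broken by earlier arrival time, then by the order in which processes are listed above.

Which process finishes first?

Schedule: | 104 0-3 | 103 3-12 | 102 12-23 | 101 23-35 |
Completion: 101=35  102=23  103=12  104=3
Turnaround (C−A): 101=35  102=19  103=12  104=3
Finish order: 104 → 103 → 102 → 101

104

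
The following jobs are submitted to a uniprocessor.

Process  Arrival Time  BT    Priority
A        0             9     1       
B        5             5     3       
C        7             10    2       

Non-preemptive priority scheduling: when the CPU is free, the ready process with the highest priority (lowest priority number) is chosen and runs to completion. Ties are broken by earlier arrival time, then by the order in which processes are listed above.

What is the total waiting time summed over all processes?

Gantt: | A 0-9 | C 9-19 | B 19-24 |
Completion: A=9  B=24  C=19
Turnaround (C−A): A=9  B=19  C=12
Waiting = turnaround − burst: A=0, B=14, C=2
Total waiting = 0 + 14 + 2 = 16

16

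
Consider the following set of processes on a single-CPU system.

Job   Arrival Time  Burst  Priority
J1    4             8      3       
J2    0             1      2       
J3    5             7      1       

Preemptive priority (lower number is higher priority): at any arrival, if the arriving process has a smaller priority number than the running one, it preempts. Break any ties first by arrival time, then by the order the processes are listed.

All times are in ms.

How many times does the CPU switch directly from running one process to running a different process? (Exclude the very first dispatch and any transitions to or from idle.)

Schedule: | J2 0-1 | idle 1-4 | J1 4-5 | J3 5-12 | J1 12-19 |
Completion: J1=19  J2=1  J3=12

2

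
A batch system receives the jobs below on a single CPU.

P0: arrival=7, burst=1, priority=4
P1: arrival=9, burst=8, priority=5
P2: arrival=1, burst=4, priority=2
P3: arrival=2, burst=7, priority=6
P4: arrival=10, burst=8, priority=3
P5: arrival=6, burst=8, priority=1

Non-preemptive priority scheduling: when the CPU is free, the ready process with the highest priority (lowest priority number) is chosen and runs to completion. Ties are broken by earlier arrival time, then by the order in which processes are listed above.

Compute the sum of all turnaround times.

Schedule: | idle 0-1 | P2 1-5 | P3 5-12 | P5 12-20 | P4 20-28 | P0 28-29 | P1 29-37 |
Completion: P0=29  P1=37  P2=5  P3=12  P4=28  P5=20
Turnaround = completion − arrival: P0=22, P1=28, P2=4, P3=10, P4=18, P5=14
Total turnaround = 22 + 28 + 4 + 10 + 18 + 14 = 96

96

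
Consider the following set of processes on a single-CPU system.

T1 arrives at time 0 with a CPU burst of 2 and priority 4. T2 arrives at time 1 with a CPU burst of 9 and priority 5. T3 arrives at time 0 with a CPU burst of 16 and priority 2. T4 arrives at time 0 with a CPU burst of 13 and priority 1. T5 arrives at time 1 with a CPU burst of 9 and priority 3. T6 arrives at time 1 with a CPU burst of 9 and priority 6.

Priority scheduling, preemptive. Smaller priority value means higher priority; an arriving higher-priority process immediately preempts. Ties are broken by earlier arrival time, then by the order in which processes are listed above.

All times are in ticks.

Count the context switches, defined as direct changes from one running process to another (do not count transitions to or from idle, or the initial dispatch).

Gantt: | T4 0-13 | T3 13-29 | T5 29-38 | T1 38-40 | T2 40-49 | T6 49-58 |
Completion: T1=40  T2=49  T3=29  T4=13  T5=38  T6=58

5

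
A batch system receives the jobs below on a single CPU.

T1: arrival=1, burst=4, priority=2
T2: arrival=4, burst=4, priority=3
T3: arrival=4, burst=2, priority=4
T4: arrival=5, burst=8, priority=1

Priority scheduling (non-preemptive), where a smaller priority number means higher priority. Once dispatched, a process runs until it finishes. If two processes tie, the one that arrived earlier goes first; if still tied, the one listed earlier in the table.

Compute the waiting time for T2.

Schedule: | idle 0-1 | T1 1-5 | T4 5-13 | T2 13-17 | T3 17-19 |
Completion: T1=5  T2=17  T3=19  T4=13
Turnaround (C−A): T1=4  T2=13  T3=15  T4=8
Waiting(T2) = turnaround − burst = 13 − 4 = 9

9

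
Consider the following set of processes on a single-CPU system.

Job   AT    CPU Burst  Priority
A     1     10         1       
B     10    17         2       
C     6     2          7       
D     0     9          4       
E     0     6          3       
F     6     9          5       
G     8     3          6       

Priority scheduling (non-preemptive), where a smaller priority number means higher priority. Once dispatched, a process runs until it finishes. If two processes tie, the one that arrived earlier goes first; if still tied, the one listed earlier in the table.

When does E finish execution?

Timeline: | E 0-6 | A 6-16 | B 16-33 | D 33-42 | F 42-51 | G 51-54 | C 54-56 |
Completion: A=16  B=33  C=56  D=42  E=6  F=51  G=54

6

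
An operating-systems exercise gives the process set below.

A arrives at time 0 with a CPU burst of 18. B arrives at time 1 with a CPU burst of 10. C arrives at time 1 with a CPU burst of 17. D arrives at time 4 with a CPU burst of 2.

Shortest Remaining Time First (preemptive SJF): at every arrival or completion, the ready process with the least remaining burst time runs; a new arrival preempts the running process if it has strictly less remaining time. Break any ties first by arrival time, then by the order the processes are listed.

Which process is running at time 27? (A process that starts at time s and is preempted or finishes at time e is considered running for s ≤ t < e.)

A

Schedule: | A 0-1 | B 1-4 | D 4-6 | B 6-13 | A 13-30 | C 30-47 |
Completion: A=30  B=13  C=47  D=6
Turnaround (C−A): A=30  B=12  C=46  D=2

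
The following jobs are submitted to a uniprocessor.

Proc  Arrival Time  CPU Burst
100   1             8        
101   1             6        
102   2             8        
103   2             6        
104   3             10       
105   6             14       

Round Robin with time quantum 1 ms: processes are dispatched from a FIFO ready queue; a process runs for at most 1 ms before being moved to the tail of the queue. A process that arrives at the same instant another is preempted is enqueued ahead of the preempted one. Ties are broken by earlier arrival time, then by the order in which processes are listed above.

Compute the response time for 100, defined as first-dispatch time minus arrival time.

Gantt: | idle 0-1 | 100 1-2 | 101 2-3 | 102 3-4 | 103 4-5 | 100 5-6 | 104 6-7 | 101 7-8 | 102 8-9 | 103 9-10 | 105 10-11 | 100 11-12 | 104 12-13 | 101 13-14 | 102 14-15 | 103 15-16 | 105 16-17 | 100 17-18 | 104 18-19 | 101 19-20 | 102 20-21 | 103 21-22 | 105 22-23 | 100 23-24 | 104 24-25 | 101 25-26 | 102 26-27 | 103 27-28 | 105 28-29 | 100 29-30 | 104 30-31 | 101 31-32 | 102 32-33 | 103 33-34 | 105 34-35 | 100 35-36 | 104 36-37 | 102 37-38 | 105 38-39 | 100 39-40 | 104 40-41 | 102 41-42 | 105 42-43 | 104 43-44 | 105 44-45 | 104 45-46 | 105 46-47 | 104 47-48 | 105 48-53 |
Completion: 100=40  101=32  102=42  103=34  104=48  105=53
Turnaround (C−A): 100=39  101=31  102=40  103=32  104=45  105=47
Response(100) = first start − arrival = 1 − 1 = 0

0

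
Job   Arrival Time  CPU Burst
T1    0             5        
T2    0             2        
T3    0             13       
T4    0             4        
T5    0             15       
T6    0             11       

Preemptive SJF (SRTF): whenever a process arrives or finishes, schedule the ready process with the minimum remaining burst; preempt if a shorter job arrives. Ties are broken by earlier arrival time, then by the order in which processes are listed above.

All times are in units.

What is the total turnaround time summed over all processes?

Gantt: | T2 0-2 | T4 2-6 | T1 6-11 | T6 11-22 | T3 22-35 | T5 35-50 |
Completion: T1=11  T2=2  T3=35  T4=6  T5=50  T6=22
Turnaround (C−A): T1=11  T2=2  T3=35  T4=6  T5=50  T6=22
Turnaround = completion − arrival: T1=11, T2=2, T3=35, T4=6, T5=50, T6=22
Total turnaround = 11 + 2 + 35 + 6 + 50 + 22 = 126

126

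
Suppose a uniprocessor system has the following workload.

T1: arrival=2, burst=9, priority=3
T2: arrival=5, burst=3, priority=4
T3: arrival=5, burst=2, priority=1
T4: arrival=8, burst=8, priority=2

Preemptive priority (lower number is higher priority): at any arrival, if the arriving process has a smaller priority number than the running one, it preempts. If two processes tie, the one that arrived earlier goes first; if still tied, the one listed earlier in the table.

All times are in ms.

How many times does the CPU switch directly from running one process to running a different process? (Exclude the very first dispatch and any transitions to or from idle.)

5

Timeline: | idle 0-2 | T1 2-5 | T3 5-7 | T1 7-8 | T4 8-16 | T1 16-21 | T2 21-24 |
Completion: T1=21  T2=24  T3=7  T4=16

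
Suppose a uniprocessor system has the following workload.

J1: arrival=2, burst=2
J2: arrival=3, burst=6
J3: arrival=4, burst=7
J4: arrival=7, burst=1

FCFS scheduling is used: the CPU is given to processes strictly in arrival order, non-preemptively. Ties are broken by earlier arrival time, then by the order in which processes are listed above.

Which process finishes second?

Gantt: | idle 0-2 | J1 2-4 | J2 4-10 | J3 10-17 | J4 17-18 |
Completion: J1=4  J2=10  J3=17  J4=18
Turnaround (C−A): J1=2  J2=7  J3=13  J4=11
Finish order: J1 → J2 → J3 → J4

J2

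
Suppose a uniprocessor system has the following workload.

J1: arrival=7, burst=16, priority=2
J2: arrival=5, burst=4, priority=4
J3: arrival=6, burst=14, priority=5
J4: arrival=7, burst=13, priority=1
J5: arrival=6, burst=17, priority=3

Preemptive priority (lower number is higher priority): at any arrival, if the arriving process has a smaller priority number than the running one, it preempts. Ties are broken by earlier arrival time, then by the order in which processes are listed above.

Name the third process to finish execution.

Gantt: | idle 0-5 | J2 5-6 | J5 6-7 | J4 7-20 | J1 20-36 | J5 36-52 | J2 52-55 | J3 55-69 |
Completion: J1=36  J2=55  J3=69  J4=20  J5=52
Turnaround (C−A): J1=29  J2=50  J3=63  J4=13  J5=46
Finish order: J4 → J1 → J5 → J2 → J3

J5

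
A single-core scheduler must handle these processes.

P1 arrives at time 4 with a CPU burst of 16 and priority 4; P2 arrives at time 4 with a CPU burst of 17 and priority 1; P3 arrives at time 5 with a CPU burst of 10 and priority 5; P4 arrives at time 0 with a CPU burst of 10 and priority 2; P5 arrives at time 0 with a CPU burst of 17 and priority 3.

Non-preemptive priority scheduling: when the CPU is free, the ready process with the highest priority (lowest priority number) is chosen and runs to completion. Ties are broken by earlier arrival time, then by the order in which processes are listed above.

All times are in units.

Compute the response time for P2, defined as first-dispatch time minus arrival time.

6

Gantt: | P4 0-10 | P2 10-27 | P5 27-44 | P1 44-60 | P3 60-70 |
Completion: P1=60  P2=27  P3=70  P4=10  P5=44
Response(P2) = first start − arrival = 10 − 4 = 6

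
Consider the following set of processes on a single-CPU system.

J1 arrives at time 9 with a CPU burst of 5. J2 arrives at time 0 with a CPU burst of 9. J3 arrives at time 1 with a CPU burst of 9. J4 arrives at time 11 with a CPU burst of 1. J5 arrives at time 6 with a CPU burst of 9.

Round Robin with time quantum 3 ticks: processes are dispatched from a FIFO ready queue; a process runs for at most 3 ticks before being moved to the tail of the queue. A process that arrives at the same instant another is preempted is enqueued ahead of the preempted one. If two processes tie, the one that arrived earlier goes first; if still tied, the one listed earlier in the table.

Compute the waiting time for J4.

Timeline: | J2 0-3 | J3 3-6 | J2 6-9 | J5 9-12 | J3 12-15 | J1 15-18 | J2 18-21 | J4 21-22 | J5 22-25 | J3 25-28 | J1 28-30 | J5 30-33 |
Completion: J1=30  J2=21  J3=28  J4=22  J5=33
Turnaround (C−A): J1=21  J2=21  J3=27  J4=11  J5=27
Waiting(J4) = turnaround − burst = 11 − 1 = 10

10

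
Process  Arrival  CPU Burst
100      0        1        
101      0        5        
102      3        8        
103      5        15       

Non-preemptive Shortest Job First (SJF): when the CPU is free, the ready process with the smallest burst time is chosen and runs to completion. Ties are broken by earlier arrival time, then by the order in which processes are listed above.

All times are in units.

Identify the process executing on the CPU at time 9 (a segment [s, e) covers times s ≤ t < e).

Schedule: | 100 0-1 | 101 1-6 | 102 6-14 | 103 14-29 |
Completion: 100=1  101=6  102=14  103=29
Turnaround (C−A): 100=1  101=6  102=11  103=24

102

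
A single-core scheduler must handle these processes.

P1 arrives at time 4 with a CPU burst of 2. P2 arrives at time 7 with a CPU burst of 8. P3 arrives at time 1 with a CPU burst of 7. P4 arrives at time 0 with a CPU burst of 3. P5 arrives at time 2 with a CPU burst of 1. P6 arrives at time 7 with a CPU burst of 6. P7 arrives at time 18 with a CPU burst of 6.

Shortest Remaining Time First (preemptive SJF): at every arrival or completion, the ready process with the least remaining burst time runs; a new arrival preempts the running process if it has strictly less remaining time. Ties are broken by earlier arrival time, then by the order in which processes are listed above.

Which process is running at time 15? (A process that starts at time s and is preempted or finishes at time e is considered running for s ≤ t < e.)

Timeline: | P4 0-3 | P5 3-4 | P1 4-6 | P3 6-13 | P6 13-19 | P7 19-25 | P2 25-33 |
Completion: P1=6  P2=33  P3=13  P4=3  P5=4  P6=19  P7=25
Turnaround (C−A): P1=2  P2=26  P3=12  P4=3  P5=2  P6=12  P7=7

P6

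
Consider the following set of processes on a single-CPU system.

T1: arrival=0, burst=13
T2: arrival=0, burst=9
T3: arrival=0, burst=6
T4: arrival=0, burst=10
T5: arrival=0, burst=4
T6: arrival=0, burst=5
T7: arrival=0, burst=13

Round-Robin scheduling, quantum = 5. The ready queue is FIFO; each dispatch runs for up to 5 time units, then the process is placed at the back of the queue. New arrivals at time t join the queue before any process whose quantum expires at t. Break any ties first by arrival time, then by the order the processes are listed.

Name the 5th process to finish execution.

Schedule: | T1 0-5 | T2 5-10 | T3 10-15 | T4 15-20 | T5 20-24 | T6 24-29 | T7 29-34 | T1 34-39 | T2 39-43 | T3 43-44 | T4 44-49 | T7 49-54 | T1 54-57 | T7 57-60 |
Completion: T1=57  T2=43  T3=44  T4=49  T5=24  T6=29  T7=60
Turnaround (C−A): T1=57  T2=43  T3=44  T4=49  T5=24  T6=29  T7=60
Finish order: T5 → T6 → T2 → T3 → T4 → T1 → T7

T4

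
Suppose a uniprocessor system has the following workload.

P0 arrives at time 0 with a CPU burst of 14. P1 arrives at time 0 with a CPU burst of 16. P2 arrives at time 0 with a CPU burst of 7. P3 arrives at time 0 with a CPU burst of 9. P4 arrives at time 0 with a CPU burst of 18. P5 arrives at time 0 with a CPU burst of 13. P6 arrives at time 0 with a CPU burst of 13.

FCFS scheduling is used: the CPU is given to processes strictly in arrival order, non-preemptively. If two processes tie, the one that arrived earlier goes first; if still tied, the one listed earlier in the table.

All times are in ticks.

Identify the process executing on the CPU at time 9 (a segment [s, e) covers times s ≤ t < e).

P0

Gantt: | P0 0-14 | P1 14-30 | P2 30-37 | P3 37-46 | P4 46-64 | P5 64-77 | P6 77-90 |
Completion: P0=14  P1=30  P2=37  P3=46  P4=64  P5=77  P6=90
Turnaround (C−A): P0=14  P1=30  P2=37  P3=46  P4=64  P5=77  P6=90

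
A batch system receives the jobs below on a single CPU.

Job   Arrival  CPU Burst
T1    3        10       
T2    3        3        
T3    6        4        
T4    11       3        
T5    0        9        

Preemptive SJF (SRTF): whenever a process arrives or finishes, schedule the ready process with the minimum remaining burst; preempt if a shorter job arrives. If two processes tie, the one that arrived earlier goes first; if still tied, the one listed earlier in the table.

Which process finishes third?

Timeline: | T5 0-3 | T2 3-6 | T3 6-10 | T5 10-11 | T4 11-14 | T5 14-19 | T1 19-29 |
Completion: T1=29  T2=6  T3=10  T4=14  T5=19
Turnaround (C−A): T1=26  T2=3  T3=4  T4=3  T5=19
Finish order: T2 → T3 → T4 → T5 → T1

T4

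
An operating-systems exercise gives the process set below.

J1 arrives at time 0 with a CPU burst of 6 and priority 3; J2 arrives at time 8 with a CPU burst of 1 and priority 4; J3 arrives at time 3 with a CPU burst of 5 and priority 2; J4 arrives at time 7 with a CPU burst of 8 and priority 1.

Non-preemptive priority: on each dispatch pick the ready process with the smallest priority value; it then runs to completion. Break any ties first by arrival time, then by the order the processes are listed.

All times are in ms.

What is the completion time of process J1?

Timeline: | J1 0-6 | J3 6-11 | J4 11-19 | J2 19-20 |
Completion: J1=6  J2=20  J3=11  J4=19
Turnaround (C−A): J1=6  J2=12  J3=8  J4=12

6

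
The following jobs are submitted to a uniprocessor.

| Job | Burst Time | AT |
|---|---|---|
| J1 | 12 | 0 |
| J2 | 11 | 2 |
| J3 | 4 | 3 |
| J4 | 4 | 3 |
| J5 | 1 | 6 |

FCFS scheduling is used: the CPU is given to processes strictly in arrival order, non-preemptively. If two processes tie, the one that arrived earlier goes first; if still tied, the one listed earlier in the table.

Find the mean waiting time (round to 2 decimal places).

Schedule: | J1 0-12 | J2 12-23 | J3 23-27 | J4 27-31 | J5 31-32 |
Completion: J1=12  J2=23  J3=27  J4=31  J5=32
Turnaround (C−A): J1=12  J2=21  J3=24  J4=28  J5=26
Waiting times: J1=0, J2=10, J3=20, J4=24, J5=25
Average waiting = (0+10+20+24+25) / 5 = 79/5 = 15.80

15.80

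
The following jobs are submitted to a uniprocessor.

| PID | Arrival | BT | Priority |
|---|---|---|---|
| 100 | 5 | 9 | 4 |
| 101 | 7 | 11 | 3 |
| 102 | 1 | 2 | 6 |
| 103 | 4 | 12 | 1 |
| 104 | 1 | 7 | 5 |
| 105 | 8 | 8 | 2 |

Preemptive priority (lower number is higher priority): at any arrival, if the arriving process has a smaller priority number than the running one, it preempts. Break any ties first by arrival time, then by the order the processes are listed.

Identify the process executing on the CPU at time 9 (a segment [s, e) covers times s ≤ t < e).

103

Gantt: | idle 0-1 | 104 1-4 | 103 4-16 | 105 16-24 | 101 24-35 | 100 35-44 | 104 44-48 | 102 48-50 |
Completion: 100=44  101=35  102=50  103=16  104=48  105=24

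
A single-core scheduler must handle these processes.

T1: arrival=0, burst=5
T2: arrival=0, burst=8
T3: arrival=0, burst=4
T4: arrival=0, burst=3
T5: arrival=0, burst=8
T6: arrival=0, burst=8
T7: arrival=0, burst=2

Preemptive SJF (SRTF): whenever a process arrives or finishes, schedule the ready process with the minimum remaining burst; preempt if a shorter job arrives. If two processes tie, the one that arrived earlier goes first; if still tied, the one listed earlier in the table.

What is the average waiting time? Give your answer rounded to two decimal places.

11.71

Timeline: | T7 0-2 | T4 2-5 | T3 5-9 | T1 9-14 | T2 14-22 | T5 22-30 | T6 30-38 |
Completion: T1=14  T2=22  T3=9  T4=5  T5=30  T6=38  T7=2
Turnaround (C−A): T1=14  T2=22  T3=9  T4=5  T5=30  T6=38  T7=2
Waiting times: T1=9, T2=14, T3=5, T4=2, T5=22, T6=30, T7=0
Average waiting = (9+14+5+2+22+30+0) / 7 = 82/7 = 11.71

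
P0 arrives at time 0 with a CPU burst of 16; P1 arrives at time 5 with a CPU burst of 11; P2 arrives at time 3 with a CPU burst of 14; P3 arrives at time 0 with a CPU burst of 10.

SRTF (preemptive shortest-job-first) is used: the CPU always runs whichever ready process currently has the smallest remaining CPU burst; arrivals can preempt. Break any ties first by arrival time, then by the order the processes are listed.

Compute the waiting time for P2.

18

Gantt: | P3 0-10 | P1 10-21 | P2 21-35 | P0 35-51 |
Completion: P0=51  P1=21  P2=35  P3=10
Turnaround (C−A): P0=51  P1=16  P2=32  P3=10
Waiting(P2) = turnaround − burst = 32 − 14 = 18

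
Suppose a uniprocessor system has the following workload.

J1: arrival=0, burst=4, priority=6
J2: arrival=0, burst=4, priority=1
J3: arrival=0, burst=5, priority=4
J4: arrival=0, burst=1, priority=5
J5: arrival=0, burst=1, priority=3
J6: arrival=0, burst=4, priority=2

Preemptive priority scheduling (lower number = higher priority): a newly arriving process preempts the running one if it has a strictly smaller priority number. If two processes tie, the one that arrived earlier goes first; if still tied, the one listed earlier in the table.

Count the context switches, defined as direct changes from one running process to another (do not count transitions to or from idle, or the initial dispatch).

Timeline: | J2 0-4 | J6 4-8 | J5 8-9 | J3 9-14 | J4 14-15 | J1 15-19 |
Completion: J1=19  J2=4  J3=14  J4=15  J5=9  J6=8
Turnaround (C−A): J1=19  J2=4  J3=14  J4=15  J5=9  J6=8

5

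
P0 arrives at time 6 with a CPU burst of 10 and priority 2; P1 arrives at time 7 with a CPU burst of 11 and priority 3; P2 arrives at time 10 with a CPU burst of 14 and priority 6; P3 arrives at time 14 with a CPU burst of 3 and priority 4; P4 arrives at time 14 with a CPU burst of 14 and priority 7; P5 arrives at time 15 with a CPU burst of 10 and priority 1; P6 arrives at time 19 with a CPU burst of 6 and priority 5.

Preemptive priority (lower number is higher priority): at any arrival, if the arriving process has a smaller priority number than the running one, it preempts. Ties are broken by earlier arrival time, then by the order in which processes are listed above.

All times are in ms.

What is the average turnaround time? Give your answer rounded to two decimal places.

Timeline: | idle 0-6 | P0 6-15 | P5 15-25 | P0 25-26 | P1 26-37 | P3 37-40 | P6 40-46 | P2 46-60 | P4 60-74 |
Completion: P0=26  P1=37  P2=60  P3=40  P4=74  P5=25  P6=46
Turnaround (C−A): P0=20  P1=30  P2=50  P3=26  P4=60  P5=10  P6=27
Turnaround times: P0=20, P1=30, P2=50, P3=26, P4=60, P5=10, P6=27
Average turnaround = (20+30+50+26+60+10+27) / 7 = 223/7 = 31.86

31.86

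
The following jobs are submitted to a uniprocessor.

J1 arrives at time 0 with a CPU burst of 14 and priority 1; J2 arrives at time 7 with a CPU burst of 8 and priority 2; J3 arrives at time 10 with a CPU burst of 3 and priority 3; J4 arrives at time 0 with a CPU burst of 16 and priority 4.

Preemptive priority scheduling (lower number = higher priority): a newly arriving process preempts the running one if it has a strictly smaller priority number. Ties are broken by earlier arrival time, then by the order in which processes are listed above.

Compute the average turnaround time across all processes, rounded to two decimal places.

Schedule: | J1 0-14 | J2 14-22 | J3 22-25 | J4 25-41 |
Completion: J1=14  J2=22  J3=25  J4=41
Turnaround times: J1=14, J2=15, J3=15, J4=41
Average turnaround = (14+15+15+41) / 4 = 85/4 = 21.25

21.25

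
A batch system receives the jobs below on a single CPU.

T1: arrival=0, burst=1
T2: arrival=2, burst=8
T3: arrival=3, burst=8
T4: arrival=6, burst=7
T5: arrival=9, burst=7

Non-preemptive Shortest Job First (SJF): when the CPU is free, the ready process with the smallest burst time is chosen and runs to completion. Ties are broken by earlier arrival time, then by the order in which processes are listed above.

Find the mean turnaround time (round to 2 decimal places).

Timeline: | T1 0-1 | idle 1-2 | T2 2-10 | T4 10-17 | T5 17-24 | T3 24-32 |
Completion: T1=1  T2=10  T3=32  T4=17  T5=24
Turnaround times: T1=1, T2=8, T3=29, T4=11, T5=15
Average turnaround = (1+8+29+11+15) / 5 = 64/5 = 12.80

12.80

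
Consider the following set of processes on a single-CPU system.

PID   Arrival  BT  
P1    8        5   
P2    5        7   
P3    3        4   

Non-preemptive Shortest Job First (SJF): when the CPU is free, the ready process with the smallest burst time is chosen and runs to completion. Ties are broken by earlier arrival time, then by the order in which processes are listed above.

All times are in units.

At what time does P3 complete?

Schedule: | idle 0-3 | P3 3-7 | P2 7-14 | P1 14-19 |
Completion: P1=19  P2=14  P3=7

7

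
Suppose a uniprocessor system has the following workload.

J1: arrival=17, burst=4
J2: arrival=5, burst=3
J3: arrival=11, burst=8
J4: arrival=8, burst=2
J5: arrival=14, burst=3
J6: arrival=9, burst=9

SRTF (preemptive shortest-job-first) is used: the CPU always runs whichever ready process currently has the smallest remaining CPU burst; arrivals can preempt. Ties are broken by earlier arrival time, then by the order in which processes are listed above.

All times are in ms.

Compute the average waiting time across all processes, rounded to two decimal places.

3.83

Schedule: | idle 0-5 | J2 5-8 | J4 8-10 | J6 10-14 | J5 14-17 | J1 17-21 | J6 21-26 | J3 26-34 |
Completion: J1=21  J2=8  J3=34  J4=10  J5=17  J6=26
Waiting times: J1=0, J2=0, J3=15, J4=0, J5=0, J6=8
Average waiting = (0+0+15+0+0+8) / 6 = 23/6 = 3.83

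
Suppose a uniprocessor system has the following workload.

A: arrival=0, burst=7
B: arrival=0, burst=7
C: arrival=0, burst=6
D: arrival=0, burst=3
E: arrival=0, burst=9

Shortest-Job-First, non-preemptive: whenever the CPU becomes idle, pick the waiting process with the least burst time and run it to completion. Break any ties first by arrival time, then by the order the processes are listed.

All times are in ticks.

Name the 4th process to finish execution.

B

Timeline: | D 0-3 | C 3-9 | A 9-16 | B 16-23 | E 23-32 |
Completion: A=16  B=23  C=9  D=3  E=32
Turnaround (C−A): A=16  B=23  C=9  D=3  E=32
Finish order: D → C → A → B → E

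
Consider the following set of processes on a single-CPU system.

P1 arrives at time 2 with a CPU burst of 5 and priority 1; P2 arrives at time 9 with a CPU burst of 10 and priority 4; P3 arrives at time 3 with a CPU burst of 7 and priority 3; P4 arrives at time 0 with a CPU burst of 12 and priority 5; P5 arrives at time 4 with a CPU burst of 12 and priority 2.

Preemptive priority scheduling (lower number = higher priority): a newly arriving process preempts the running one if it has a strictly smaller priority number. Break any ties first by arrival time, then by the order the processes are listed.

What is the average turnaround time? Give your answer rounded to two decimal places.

Timeline: | P4 0-2 | P1 2-7 | P5 7-19 | P3 19-26 | P2 26-36 | P4 36-46 |
Completion: P1=7  P2=36  P3=26  P4=46  P5=19
Turnaround (C−A): P1=5  P2=27  P3=23  P4=46  P5=15
Turnaround times: P1=5, P2=27, P3=23, P4=46, P5=15
Average turnaround = (5+27+23+46+15) / 5 = 116/5 = 23.20

23.20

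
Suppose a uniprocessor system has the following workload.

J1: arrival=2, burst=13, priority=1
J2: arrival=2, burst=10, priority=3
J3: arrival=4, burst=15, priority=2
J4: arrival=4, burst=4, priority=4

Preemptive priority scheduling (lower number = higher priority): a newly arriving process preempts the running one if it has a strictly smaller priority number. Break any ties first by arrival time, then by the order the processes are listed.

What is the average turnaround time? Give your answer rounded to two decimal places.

Timeline: | idle 0-2 | J1 2-15 | J3 15-30 | J2 30-40 | J4 40-44 |
Completion: J1=15  J2=40  J3=30  J4=44
Turnaround (C−A): J1=13  J2=38  J3=26  J4=40
Turnaround times: J1=13, J2=38, J3=26, J4=40
Average turnaround = (13+38+26+40) / 4 = 117/4 = 29.25

29.25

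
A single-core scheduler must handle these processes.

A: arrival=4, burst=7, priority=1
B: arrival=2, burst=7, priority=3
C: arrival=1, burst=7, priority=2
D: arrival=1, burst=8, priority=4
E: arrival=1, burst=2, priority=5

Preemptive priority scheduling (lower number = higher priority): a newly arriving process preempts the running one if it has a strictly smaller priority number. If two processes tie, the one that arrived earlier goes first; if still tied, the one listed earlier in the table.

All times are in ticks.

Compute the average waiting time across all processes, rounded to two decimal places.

Gantt: | idle 0-1 | C 1-4 | A 4-11 | C 11-15 | B 15-22 | D 22-30 | E 30-32 |
Completion: A=11  B=22  C=15  D=30  E=32
Waiting times: A=0, B=13, C=7, D=21, E=29
Average waiting = (0+13+7+21+29) / 5 = 70/5 = 14.00

14.00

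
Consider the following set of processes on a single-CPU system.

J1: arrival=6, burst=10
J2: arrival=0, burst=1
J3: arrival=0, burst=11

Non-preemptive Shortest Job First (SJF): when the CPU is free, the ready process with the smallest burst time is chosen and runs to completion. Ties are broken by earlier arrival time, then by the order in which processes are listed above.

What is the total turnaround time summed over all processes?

29

Gantt: | J2 0-1 | J3 1-12 | J1 12-22 |
Completion: J1=22  J2=1  J3=12
Turnaround = completion − arrival: J1=16, J2=1, J3=12
Total turnaround = 16 + 1 + 12 = 29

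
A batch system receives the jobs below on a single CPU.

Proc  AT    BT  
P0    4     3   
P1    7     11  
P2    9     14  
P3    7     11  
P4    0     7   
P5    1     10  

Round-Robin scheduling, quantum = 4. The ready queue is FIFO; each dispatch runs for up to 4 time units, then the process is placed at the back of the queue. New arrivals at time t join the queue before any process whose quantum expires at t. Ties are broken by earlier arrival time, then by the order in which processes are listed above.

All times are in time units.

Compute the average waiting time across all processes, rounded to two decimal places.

Gantt: | P4 0-4 | P5 4-8 | P0 8-11 | P4 11-14 | P1 14-18 | P3 18-22 | P5 22-26 | P2 26-30 | P1 30-34 | P3 34-38 | P5 38-40 | P2 40-44 | P1 44-47 | P3 47-50 | P2 50-56 |
Completion: P0=11  P1=47  P2=56  P3=50  P4=14  P5=40
Turnaround (C−A): P0=7  P1=40  P2=47  P3=43  P4=14  P5=39
Waiting times: P0=4, P1=29, P2=33, P3=32, P4=7, P5=29
Average waiting = (4+29+33+32+7+29) / 6 = 134/6 = 22.33

22.33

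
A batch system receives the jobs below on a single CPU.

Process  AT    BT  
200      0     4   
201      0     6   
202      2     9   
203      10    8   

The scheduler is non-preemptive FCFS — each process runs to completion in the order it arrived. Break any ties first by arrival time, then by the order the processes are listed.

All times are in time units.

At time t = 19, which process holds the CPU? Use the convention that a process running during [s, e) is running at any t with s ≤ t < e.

203

Timeline: | 200 0-4 | 201 4-10 | 202 10-19 | 203 19-27 |
Completion: 200=4  201=10  202=19  203=27
Turnaround (C−A): 200=4  201=10  202=17  203=17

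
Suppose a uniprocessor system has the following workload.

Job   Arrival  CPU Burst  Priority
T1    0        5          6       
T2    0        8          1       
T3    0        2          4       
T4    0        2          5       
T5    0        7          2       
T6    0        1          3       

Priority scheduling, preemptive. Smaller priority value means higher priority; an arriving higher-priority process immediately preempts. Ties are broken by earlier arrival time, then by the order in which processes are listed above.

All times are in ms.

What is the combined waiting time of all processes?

77

Schedule: | T2 0-8 | T5 8-15 | T6 15-16 | T3 16-18 | T4 18-20 | T1 20-25 |
Completion: T1=25  T2=8  T3=18  T4=20  T5=15  T6=16
Turnaround (C−A): T1=25  T2=8  T3=18  T4=20  T5=15  T6=16
Waiting = turnaround − burst: T1=20, T2=0, T3=16, T4=18, T5=8, T6=15
Total waiting = 20 + 0 + 16 + 18 + 8 + 15 = 77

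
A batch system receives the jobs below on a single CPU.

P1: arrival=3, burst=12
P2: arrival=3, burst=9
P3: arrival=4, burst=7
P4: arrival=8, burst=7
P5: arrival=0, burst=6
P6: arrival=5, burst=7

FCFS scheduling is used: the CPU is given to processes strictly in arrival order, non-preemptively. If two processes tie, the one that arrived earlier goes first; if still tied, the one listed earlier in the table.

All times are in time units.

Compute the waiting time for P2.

Timeline: | P5 0-6 | P1 6-18 | P2 18-27 | P3 27-34 | P6 34-41 | P4 41-48 |
Completion: P1=18  P2=27  P3=34  P4=48  P5=6  P6=41
Waiting(P2) = turnaround − burst = 24 − 9 = 15

15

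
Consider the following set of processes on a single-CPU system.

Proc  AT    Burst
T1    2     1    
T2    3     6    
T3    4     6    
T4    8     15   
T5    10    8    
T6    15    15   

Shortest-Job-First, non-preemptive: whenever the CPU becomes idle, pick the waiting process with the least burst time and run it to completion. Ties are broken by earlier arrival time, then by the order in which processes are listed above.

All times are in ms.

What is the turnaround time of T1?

Timeline: | idle 0-2 | T1 2-3 | T2 3-9 | T3 9-15 | T5 15-23 | T4 23-38 | T6 38-53 |
Completion: T1=3  T2=9  T3=15  T4=38  T5=23  T6=53
Turnaround (C−A): T1=1  T2=6  T3=11  T4=30  T5=13  T6=38
Turnaround(T1) = completion − arrival = 3 − 2 = 1

1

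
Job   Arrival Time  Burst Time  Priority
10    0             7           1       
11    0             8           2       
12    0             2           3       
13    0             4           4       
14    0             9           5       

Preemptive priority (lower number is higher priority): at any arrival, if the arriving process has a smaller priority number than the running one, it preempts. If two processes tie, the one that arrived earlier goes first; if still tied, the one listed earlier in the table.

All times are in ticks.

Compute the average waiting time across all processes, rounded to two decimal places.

12.00

Gantt: | 10 0-7 | 11 7-15 | 12 15-17 | 13 17-21 | 14 21-30 |
Completion: 10=7  11=15  12=17  13=21  14=30
Waiting times: 10=0, 11=7, 12=15, 13=17, 14=21
Average waiting = (0+7+15+17+21) / 5 = 60/5 = 12.00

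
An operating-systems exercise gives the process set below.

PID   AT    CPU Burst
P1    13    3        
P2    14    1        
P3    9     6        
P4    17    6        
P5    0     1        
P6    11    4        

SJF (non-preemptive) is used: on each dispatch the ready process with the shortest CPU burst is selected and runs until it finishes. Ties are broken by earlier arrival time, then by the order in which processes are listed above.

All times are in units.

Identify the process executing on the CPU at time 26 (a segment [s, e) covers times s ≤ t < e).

P4

Timeline: | P5 0-1 | idle 1-9 | P3 9-15 | P2 15-16 | P1 16-19 | P6 19-23 | P4 23-29 |
Completion: P1=19  P2=16  P3=15  P4=29  P5=1  P6=23
Turnaround (C−A): P1=6  P2=2  P3=6  P4=12  P5=1  P6=12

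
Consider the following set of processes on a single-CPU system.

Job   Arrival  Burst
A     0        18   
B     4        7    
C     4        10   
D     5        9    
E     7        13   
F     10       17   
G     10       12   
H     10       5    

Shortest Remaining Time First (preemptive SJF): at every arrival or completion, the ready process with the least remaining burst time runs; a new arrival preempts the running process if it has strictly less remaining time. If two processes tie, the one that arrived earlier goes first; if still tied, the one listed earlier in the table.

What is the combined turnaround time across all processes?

Timeline: | A 0-4 | B 4-11 | H 11-16 | D 16-25 | C 25-35 | G 35-47 | E 47-60 | A 60-74 | F 74-91 |
Completion: A=74  B=11  C=35  D=25  E=60  F=91  G=47  H=16
Turnaround = completion − arrival: A=74, B=7, C=31, D=20, E=53, F=81, G=37, H=6
Total turnaround = 74 + 7 + 31 + 20 + 53 + 81 + 37 + 6 = 309

309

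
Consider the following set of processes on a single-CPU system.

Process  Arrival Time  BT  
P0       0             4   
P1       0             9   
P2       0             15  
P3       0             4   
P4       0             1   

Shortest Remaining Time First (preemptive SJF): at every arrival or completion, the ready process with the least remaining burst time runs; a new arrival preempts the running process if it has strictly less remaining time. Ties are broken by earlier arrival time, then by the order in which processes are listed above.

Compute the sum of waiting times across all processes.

33

Schedule: | P4 0-1 | P0 1-5 | P3 5-9 | P1 9-18 | P2 18-33 |
Completion: P0=5  P1=18  P2=33  P3=9  P4=1
Turnaround (C−A): P0=5  P1=18  P2=33  P3=9  P4=1
Waiting = turnaround − burst: P0=1, P1=9, P2=18, P3=5, P4=0
Total waiting = 1 + 9 + 18 + 5 + 0 = 33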